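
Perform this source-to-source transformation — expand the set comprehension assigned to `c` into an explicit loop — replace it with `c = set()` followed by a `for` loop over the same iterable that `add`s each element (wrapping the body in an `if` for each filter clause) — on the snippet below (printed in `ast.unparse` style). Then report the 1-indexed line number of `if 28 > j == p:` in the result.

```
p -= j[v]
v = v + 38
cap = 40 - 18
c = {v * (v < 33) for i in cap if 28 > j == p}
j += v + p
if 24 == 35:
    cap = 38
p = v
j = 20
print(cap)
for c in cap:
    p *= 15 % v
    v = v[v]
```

6

Transformed code:
p -= j[v]
v = v + 38
cap = 40 - 18
c = set()
for i in cap:
    if 28 > j == p:
        c.add(v * (v < 33))
j += v + p
if 24 == 35:
    cap = 38
p = v
j = 20
print(cap)
for c in cap:
    p *= 15 % v
    v = v[v]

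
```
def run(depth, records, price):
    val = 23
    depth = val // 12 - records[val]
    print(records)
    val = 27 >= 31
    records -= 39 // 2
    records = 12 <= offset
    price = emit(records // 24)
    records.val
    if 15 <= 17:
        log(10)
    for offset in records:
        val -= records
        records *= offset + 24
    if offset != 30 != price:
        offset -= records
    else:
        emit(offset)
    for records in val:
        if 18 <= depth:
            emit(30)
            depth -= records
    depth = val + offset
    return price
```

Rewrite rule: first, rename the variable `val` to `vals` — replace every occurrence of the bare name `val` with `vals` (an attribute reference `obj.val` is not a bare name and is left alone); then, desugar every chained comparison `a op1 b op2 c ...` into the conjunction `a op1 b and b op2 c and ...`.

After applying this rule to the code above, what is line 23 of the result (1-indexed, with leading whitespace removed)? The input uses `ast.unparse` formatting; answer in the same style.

depth = vals + offset

Transformed code:
def run(depth, records, price):
    vals = 23
    depth = vals // 12 - records[vals]
    print(records)
    vals = 27 >= 31
    records -= 39 // 2
    records = 12 <= offset
    price = emit(records // 24)
    records.val
    if 15 <= 17:
        log(10)
    for offset in records:
        vals -= records
        records *= offset + 24
    if offset != 30 and 30 != price:
        offset -= records
    else:
        emit(offset)
    for records in vals:
        if 18 <= depth:
            emit(30)
            depth -= records
    depth = vals + offset
    return price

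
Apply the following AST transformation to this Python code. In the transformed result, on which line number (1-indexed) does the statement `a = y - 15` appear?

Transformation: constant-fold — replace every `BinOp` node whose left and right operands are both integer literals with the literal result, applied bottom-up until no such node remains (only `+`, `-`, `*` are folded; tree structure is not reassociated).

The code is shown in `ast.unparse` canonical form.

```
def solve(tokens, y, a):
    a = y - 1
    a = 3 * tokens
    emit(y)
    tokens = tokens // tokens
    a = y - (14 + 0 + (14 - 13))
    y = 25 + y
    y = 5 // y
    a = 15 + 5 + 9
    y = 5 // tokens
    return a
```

Transformed code:
def solve(tokens, y, a):
    a = y - 1
    a = 3 * tokens
    emit(y)
    tokens = tokens // tokens
    a = y - 15
    y = 25 + y
    y = 5 // y
    a = 29
    y = 5 // tokens
    return a

6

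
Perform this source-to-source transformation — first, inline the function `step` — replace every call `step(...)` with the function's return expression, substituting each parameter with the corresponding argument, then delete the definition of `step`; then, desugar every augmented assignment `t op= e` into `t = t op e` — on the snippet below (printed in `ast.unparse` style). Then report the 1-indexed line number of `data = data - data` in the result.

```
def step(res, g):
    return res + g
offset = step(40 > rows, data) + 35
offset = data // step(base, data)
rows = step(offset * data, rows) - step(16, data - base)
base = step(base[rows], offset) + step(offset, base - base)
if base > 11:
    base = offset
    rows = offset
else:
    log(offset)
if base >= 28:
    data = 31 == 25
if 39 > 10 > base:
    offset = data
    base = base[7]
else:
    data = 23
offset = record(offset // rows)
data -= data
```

Transformed code:
offset = (40 > rows) + data + 35
offset = data // (base + data)
rows = offset * data + rows - (16 + (data - base))
base = base[rows] + offset + (offset + (base - base))
if base > 11:
    base = offset
    rows = offset
else:
    log(offset)
if base >= 28:
    data = 31 == 25
if 39 > 10 > base:
    offset = data
    base = base[7]
else:
    data = 23
offset = record(offset // rows)
data = data - data

18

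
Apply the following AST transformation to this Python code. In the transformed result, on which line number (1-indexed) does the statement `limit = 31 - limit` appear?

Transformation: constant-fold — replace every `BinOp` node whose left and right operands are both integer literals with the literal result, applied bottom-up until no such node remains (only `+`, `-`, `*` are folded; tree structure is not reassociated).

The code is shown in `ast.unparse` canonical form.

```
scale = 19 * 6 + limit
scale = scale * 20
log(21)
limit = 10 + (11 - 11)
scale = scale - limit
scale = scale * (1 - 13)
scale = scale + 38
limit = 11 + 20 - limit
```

8

Transformed code:
scale = 114 + limit
scale = scale * 20
log(21)
limit = 10
scale = scale - limit
scale = scale * -12
scale = scale + 38
limit = 31 - limit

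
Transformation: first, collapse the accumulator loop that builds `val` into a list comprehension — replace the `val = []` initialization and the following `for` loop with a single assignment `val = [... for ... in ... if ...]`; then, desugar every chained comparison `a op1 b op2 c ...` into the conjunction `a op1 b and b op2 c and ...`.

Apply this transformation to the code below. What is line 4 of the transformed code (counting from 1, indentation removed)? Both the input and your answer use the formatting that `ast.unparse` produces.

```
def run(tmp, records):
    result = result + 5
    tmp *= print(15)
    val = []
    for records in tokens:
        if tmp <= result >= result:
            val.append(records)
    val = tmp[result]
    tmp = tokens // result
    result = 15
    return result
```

Transformed code:
def run(tmp, records):
    result = result + 5
    tmp *= print(15)
    val = [records for records in tokens if tmp <= result and result >= result]
    val = tmp[result]
    tmp = tokens // result
    result = 15
    return result

val = [records for records in tokens if tmp <= result and result >= result]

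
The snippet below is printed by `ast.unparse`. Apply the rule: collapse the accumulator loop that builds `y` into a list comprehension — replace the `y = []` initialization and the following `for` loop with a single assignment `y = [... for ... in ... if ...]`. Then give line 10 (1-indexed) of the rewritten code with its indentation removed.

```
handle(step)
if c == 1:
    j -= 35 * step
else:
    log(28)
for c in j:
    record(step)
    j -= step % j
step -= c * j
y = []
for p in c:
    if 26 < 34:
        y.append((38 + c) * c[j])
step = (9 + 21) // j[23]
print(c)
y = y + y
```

Transformed code:
handle(step)
if c == 1:
    j -= 35 * step
else:
    log(28)
for c in j:
    record(step)
    j -= step % j
step -= c * j
y = [(38 + c) * c[j] for p in c if 26 < 34]
step = (9 + 21) // j[23]
print(c)
y = y + y

y = [(38 + c) * c[j] for p in c if 26 < 34]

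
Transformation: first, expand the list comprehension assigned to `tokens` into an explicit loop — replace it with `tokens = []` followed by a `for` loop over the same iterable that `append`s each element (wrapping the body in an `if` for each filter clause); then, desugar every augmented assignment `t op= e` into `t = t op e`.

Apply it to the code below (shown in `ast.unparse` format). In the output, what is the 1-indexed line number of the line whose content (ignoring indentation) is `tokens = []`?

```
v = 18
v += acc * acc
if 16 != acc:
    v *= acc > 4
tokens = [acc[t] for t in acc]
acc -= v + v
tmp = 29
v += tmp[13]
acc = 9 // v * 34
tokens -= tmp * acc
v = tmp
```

5

Transformed code:
v = 18
v = v + acc * acc
if 16 != acc:
    v = v * (acc > 4)
tokens = []
for t in acc:
    tokens.append(acc[t])
acc = acc - (v + v)
tmp = 29
v = v + tmp[13]
acc = 9 // v * 34
tokens = tokens - tmp * acc
v = tmp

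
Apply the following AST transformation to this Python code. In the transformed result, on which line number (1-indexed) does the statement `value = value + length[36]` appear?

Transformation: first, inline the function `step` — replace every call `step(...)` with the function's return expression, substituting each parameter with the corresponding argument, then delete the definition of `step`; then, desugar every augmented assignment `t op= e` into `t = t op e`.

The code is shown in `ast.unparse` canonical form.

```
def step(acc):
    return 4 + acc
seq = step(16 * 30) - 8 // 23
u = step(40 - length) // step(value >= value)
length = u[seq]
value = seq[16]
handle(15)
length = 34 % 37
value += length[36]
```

7

Transformed code:
seq = 4 + 16 * 30 - 8 // 23
u = (4 + (40 - length)) // (4 + (value >= value))
length = u[seq]
value = seq[16]
handle(15)
length = 34 % 37
value = value + length[36]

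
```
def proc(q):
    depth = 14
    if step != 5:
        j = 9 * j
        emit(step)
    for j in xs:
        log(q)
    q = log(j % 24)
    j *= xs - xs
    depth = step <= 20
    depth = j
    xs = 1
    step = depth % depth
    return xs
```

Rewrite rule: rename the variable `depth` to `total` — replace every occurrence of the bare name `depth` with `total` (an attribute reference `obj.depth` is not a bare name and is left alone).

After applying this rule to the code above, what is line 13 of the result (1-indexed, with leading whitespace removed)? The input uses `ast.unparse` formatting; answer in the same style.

step = total % total

Transformed code:
def proc(q):
    total = 14
    if step != 5:
        j = 9 * j
        emit(step)
    for j in xs:
        log(q)
    q = log(j % 24)
    j *= xs - xs
    total = step <= 20
    total = j
    xs = 1
    step = total % total
    return xs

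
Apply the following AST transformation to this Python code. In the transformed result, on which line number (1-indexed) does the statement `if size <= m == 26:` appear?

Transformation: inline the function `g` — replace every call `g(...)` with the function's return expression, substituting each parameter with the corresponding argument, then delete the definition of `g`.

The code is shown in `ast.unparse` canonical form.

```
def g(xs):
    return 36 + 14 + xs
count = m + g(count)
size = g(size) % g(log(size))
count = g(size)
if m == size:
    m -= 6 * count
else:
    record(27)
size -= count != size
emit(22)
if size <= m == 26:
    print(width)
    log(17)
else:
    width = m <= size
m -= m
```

10

Transformed code:
count = m + (36 + 14 + count)
size = (36 + 14 + size) % (36 + 14 + log(size))
count = 36 + 14 + size
if m == size:
    m -= 6 * count
else:
    record(27)
size -= count != size
emit(22)
if size <= m == 26:
    print(width)
    log(17)
else:
    width = m <= size
m -= m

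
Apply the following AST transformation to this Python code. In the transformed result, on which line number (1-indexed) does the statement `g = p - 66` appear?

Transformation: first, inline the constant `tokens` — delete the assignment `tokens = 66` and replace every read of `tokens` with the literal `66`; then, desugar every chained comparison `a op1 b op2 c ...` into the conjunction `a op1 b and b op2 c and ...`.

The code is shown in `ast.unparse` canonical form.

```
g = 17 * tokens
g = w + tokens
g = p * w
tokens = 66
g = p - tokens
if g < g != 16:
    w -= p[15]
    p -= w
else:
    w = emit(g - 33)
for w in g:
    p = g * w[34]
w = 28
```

4

Transformed code:
g = 17 * 66
g = w + 66
g = p * w
g = p - 66
if g < g and g != 16:
    w -= p[15]
    p -= w
else:
    w = emit(g - 33)
for w in g:
    p = g * w[34]
w = 28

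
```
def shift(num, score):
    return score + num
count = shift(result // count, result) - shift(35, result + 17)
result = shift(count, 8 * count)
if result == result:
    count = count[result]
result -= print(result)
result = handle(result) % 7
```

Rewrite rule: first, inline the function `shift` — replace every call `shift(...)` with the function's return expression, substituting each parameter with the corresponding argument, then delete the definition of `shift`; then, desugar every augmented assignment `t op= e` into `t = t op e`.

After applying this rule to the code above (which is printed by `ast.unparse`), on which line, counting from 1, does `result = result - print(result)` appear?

5

Transformed code:
count = result + result // count - (result + 17 + 35)
result = 8 * count + count
if result == result:
    count = count[result]
result = result - print(result)
result = handle(result) % 7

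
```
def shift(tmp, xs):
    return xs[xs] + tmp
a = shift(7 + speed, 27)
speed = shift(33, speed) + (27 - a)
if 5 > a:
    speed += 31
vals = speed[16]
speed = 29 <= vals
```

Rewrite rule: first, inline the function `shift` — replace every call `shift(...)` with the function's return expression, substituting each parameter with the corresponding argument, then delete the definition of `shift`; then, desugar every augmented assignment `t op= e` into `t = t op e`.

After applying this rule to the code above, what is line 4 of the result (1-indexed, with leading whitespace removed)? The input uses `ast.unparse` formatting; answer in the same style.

speed = speed + 31

Transformed code:
a = 27[27] + (7 + speed)
speed = speed[speed] + 33 + (27 - a)
if 5 > a:
    speed = speed + 31
vals = speed[16]
speed = 29 <= vals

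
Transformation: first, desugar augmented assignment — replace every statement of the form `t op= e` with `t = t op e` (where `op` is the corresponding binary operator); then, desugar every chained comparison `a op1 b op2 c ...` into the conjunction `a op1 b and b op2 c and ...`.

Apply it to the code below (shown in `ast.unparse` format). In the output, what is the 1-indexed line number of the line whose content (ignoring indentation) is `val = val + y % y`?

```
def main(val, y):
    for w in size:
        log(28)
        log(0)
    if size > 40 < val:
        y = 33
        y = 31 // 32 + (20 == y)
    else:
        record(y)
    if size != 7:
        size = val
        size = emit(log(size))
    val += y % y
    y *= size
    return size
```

13

Transformed code:
def main(val, y):
    for w in size:
        log(28)
        log(0)
    if size > 40 and 40 < val:
        y = 33
        y = 31 // 32 + (20 == y)
    else:
        record(y)
    if size != 7:
        size = val
        size = emit(log(size))
    val = val + y % y
    y = y * size
    return size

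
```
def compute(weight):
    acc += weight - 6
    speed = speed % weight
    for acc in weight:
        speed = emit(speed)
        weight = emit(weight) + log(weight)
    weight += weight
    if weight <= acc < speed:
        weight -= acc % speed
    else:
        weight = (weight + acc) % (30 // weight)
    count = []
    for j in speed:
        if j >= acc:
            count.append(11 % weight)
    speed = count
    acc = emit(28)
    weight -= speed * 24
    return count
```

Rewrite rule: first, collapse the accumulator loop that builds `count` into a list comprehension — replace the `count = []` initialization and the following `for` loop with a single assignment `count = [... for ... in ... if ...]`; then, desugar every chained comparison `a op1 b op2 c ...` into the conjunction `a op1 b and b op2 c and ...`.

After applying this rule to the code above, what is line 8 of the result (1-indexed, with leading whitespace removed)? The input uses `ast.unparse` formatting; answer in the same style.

Transformed code:
def compute(weight):
    acc += weight - 6
    speed = speed % weight
    for acc in weight:
        speed = emit(speed)
        weight = emit(weight) + log(weight)
    weight += weight
    if weight <= acc and acc < speed:
        weight -= acc % speed
    else:
        weight = (weight + acc) % (30 // weight)
    count = [11 % weight for j in speed if j >= acc]
    speed = count
    acc = emit(28)
    weight -= speed * 24
    return count

if weight <= acc and acc < speed:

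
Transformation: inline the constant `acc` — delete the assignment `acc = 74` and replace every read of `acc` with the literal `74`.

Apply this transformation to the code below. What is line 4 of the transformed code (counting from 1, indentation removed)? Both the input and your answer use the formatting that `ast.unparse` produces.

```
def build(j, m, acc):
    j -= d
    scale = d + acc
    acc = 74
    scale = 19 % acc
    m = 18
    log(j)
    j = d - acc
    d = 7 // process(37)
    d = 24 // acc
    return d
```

scale = 19 % 74

Transformed code:
def build(j, m, acc):
    j -= d
    scale = d + 74
    scale = 19 % 74
    m = 18
    log(j)
    j = d - 74
    d = 7 // process(37)
    d = 24 // 74
    return d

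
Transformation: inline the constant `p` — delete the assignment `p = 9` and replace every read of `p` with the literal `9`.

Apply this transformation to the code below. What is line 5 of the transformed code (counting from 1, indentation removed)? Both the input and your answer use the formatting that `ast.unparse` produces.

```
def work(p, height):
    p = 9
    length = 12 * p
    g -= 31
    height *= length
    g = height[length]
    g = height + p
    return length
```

Transformed code:
def work(p, height):
    length = 12 * 9
    g -= 31
    height *= length
    g = height[length]
    g = height + 9
    return length

g = height[length]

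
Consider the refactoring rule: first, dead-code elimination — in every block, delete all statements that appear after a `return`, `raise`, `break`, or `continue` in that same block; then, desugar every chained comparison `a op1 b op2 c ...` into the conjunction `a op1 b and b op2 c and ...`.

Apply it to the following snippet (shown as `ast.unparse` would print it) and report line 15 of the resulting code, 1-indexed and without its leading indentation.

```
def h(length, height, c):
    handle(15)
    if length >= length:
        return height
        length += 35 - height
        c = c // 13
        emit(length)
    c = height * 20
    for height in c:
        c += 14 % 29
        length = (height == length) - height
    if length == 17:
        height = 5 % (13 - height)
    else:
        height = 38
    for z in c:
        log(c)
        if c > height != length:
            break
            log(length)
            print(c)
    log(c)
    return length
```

Transformed code:
def h(length, height, c):
    handle(15)
    if length >= length:
        return height
    c = height * 20
    for height in c:
        c += 14 % 29
        length = (height == length) - height
    if length == 17:
        height = 5 % (13 - height)
    else:
        height = 38
    for z in c:
        log(c)
        if c > height and height != length:
            break
    log(c)
    return length

if c > height and height != length:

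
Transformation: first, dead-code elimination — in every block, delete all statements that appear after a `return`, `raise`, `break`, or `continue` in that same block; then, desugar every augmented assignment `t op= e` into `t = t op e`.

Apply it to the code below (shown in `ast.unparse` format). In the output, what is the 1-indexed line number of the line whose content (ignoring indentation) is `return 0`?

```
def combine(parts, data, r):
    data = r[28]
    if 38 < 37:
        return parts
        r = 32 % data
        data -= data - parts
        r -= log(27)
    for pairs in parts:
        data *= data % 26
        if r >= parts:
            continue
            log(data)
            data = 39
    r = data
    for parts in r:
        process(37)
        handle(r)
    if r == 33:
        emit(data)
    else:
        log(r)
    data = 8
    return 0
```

18

Transformed code:
def combine(parts, data, r):
    data = r[28]
    if 38 < 37:
        return parts
    for pairs in parts:
        data = data * (data % 26)
        if r >= parts:
            continue
    r = data
    for parts in r:
        process(37)
        handle(r)
    if r == 33:
        emit(data)
    else:
        log(r)
    data = 8
    return 0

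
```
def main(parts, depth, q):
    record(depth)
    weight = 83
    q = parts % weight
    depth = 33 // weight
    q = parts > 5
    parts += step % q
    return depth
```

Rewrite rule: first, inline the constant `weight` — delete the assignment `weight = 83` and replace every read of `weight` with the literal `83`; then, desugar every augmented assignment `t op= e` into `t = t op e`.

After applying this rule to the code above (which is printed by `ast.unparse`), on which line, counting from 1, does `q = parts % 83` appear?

3

Transformed code:
def main(parts, depth, q):
    record(depth)
    q = parts % 83
    depth = 33 // 83
    q = parts > 5
    parts = parts + step % q
    return depth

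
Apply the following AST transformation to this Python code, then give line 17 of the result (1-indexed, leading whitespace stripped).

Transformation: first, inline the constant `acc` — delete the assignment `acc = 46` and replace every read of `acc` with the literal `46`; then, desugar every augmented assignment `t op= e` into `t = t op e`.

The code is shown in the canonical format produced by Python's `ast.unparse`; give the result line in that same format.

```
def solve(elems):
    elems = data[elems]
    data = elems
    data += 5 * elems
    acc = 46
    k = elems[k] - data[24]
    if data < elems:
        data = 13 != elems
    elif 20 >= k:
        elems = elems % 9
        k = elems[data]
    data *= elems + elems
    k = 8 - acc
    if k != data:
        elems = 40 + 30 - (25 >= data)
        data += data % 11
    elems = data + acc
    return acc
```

Transformed code:
def solve(elems):
    elems = data[elems]
    data = elems
    data = data + 5 * elems
    k = elems[k] - data[24]
    if data < elems:
        data = 13 != elems
    elif 20 >= k:
        elems = elems % 9
        k = elems[data]
    data = data * (elems + elems)
    k = 8 - 46
    if k != data:
        elems = 40 + 30 - (25 >= data)
        data = data + data % 11
    elems = data + 46
    return 46

return 46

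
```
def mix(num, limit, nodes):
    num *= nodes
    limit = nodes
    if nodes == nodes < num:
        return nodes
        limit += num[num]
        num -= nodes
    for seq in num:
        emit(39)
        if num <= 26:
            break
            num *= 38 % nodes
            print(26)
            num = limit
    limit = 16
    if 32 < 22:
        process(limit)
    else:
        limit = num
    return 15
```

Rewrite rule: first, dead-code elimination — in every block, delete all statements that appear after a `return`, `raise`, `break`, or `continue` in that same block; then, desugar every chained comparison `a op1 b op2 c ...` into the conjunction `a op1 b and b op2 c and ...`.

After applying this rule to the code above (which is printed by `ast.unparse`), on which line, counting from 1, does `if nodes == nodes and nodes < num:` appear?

4

Transformed code:
def mix(num, limit, nodes):
    num *= nodes
    limit = nodes
    if nodes == nodes and nodes < num:
        return nodes
    for seq in num:
        emit(39)
        if num <= 26:
            break
    limit = 16
    if 32 < 22:
        process(limit)
    else:
        limit = num
    return 15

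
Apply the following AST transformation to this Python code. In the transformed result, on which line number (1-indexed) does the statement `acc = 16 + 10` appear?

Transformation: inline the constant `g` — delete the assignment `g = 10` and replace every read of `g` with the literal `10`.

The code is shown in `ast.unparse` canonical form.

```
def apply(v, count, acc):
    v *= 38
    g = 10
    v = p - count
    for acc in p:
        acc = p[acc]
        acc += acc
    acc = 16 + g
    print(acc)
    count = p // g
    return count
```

Transformed code:
def apply(v, count, acc):
    v *= 38
    v = p - count
    for acc in p:
        acc = p[acc]
        acc += acc
    acc = 16 + 10
    print(acc)
    count = p // 10
    return count

7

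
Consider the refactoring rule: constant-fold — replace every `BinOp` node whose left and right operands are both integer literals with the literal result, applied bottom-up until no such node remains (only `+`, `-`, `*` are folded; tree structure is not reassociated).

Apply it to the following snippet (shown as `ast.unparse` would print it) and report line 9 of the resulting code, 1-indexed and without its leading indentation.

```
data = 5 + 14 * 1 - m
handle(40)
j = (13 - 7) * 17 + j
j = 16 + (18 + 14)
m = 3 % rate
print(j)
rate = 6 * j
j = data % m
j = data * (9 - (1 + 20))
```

j = data * -12

Transformed code:
data = 19 - m
handle(40)
j = 102 + j
j = 48
m = 3 % rate
print(j)
rate = 6 * j
j = data % m
j = data * -12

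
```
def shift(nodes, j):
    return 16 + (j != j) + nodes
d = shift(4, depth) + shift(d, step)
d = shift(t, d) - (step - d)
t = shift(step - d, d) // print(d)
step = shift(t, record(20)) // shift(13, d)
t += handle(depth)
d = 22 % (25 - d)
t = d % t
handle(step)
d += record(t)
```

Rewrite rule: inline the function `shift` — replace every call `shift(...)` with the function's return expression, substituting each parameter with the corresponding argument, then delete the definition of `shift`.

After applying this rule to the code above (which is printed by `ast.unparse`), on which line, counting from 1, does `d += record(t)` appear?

9

Transformed code:
d = 16 + (depth != depth) + 4 + (16 + (step != step) + d)
d = 16 + (d != d) + t - (step - d)
t = (16 + (d != d) + (step - d)) // print(d)
step = (16 + (record(20) != record(20)) + t) // (16 + (d != d) + 13)
t += handle(depth)
d = 22 % (25 - d)
t = d % t
handle(step)
d += record(t)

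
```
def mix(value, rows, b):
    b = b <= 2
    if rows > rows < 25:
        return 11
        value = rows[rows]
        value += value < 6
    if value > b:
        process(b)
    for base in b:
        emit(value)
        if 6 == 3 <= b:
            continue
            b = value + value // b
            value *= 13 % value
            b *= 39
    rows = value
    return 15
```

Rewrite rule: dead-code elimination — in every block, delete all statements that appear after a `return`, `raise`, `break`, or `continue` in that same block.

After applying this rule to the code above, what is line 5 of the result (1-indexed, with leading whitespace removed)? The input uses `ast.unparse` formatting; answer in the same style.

if value > b:

Transformed code:
def mix(value, rows, b):
    b = b <= 2
    if rows > rows < 25:
        return 11
    if value > b:
        process(b)
    for base in b:
        emit(value)
        if 6 == 3 <= b:
            continue
    rows = value
    return 15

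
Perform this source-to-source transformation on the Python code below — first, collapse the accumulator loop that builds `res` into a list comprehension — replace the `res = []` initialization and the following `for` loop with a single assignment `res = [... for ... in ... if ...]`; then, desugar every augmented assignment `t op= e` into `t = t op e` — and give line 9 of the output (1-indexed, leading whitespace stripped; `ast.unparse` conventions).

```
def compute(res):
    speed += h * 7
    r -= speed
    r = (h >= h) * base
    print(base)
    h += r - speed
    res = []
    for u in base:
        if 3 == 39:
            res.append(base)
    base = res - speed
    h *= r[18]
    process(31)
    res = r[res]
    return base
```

h = h * r[18]

Transformed code:
def compute(res):
    speed = speed + h * 7
    r = r - speed
    r = (h >= h) * base
    print(base)
    h = h + (r - speed)
    res = [base for u in base if 3 == 39]
    base = res - speed
    h = h * r[18]
    process(31)
    res = r[res]
    return base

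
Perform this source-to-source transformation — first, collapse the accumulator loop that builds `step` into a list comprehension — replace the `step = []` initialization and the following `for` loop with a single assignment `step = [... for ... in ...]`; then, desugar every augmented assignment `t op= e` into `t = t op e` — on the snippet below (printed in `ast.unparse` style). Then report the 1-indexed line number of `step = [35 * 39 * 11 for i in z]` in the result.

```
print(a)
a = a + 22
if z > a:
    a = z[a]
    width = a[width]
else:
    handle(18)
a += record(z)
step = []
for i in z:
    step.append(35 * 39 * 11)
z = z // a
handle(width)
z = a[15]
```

9

Transformed code:
print(a)
a = a + 22
if z > a:
    a = z[a]
    width = a[width]
else:
    handle(18)
a = a + record(z)
step = [35 * 39 * 11 for i in z]
z = z // a
handle(width)
z = a[15]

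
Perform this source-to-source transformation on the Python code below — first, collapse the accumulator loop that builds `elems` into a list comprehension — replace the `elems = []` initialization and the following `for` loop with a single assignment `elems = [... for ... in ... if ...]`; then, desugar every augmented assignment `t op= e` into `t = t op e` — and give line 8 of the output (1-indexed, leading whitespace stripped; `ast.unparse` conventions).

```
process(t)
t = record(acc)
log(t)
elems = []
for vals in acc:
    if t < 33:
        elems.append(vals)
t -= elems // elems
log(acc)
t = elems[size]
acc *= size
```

acc = acc * size

Transformed code:
process(t)
t = record(acc)
log(t)
elems = [vals for vals in acc if t < 33]
t = t - elems // elems
log(acc)
t = elems[size]
acc = acc * size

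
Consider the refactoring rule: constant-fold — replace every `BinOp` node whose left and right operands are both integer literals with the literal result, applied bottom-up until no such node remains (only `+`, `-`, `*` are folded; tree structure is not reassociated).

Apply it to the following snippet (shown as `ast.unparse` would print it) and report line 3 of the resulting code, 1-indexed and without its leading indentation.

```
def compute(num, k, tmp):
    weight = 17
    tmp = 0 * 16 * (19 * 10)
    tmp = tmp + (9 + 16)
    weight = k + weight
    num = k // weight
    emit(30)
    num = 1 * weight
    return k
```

Transformed code:
def compute(num, k, tmp):
    weight = 17
    tmp = 0
    tmp = tmp + 25
    weight = k + weight
    num = k // weight
    emit(30)
    num = 1 * weight
    return k

tmp = 0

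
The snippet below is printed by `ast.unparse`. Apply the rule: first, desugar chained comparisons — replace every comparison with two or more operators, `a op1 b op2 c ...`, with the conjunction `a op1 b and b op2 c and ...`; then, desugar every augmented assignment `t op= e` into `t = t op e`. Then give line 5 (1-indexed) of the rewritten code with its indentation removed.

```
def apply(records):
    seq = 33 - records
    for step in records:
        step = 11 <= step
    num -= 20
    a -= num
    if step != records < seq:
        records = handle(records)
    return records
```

Transformed code:
def apply(records):
    seq = 33 - records
    for step in records:
        step = 11 <= step
    num = num - 20
    a = a - num
    if step != records and records < seq:
        records = handle(records)
    return records

num = num - 20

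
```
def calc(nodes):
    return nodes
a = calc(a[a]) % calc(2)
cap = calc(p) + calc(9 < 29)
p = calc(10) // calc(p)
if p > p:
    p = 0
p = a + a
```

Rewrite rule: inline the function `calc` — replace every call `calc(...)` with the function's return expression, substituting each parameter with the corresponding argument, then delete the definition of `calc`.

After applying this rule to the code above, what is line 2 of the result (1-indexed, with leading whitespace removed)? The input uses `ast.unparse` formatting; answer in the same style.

Transformed code:
a = a[a] % 2
cap = p + (9 < 29)
p = 10 // p
if p > p:
    p = 0
p = a + a

cap = p + (9 < 29)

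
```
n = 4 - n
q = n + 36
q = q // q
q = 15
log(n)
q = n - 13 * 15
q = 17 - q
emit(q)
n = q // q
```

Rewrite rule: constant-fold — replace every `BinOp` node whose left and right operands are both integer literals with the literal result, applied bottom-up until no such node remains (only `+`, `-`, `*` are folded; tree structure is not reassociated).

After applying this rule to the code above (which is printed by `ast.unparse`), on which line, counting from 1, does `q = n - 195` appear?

Transformed code:
n = 4 - n
q = n + 36
q = q // q
q = 15
log(n)
q = n - 195
q = 17 - q
emit(q)
n = q // q

6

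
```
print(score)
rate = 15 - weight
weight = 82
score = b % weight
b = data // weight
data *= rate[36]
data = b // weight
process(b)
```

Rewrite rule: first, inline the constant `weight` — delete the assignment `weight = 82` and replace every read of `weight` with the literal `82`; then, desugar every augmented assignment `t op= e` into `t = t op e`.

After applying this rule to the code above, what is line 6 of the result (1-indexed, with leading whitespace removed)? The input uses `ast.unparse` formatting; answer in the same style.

data = b // 82

Transformed code:
print(score)
rate = 15 - 82
score = b % 82
b = data // 82
data = data * rate[36]
data = b // 82
process(b)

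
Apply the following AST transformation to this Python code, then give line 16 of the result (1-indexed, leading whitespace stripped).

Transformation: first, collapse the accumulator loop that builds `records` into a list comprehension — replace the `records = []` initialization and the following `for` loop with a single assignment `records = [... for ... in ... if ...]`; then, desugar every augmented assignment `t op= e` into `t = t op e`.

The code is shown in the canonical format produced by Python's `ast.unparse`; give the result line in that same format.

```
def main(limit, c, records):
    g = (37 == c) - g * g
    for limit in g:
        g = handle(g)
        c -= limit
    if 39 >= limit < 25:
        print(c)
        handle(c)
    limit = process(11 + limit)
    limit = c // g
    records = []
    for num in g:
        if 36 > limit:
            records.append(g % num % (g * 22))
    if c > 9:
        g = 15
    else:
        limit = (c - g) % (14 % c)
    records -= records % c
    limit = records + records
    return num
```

records = records - records % c

Transformed code:
def main(limit, c, records):
    g = (37 == c) - g * g
    for limit in g:
        g = handle(g)
        c = c - limit
    if 39 >= limit < 25:
        print(c)
        handle(c)
    limit = process(11 + limit)
    limit = c // g
    records = [g % num % (g * 22) for num in g if 36 > limit]
    if c > 9:
        g = 15
    else:
        limit = (c - g) % (14 % c)
    records = records - records % c
    limit = records + records
    return num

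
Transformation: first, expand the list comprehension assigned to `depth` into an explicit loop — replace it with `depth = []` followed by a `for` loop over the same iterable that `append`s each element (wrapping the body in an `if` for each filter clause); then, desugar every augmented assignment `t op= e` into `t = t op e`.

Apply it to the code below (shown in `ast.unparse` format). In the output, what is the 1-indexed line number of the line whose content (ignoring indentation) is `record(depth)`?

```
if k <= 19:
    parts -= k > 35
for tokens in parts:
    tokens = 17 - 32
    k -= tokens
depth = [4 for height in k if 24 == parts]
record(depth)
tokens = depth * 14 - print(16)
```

Transformed code:
if k <= 19:
    parts = parts - (k > 35)
for tokens in parts:
    tokens = 17 - 32
    k = k - tokens
depth = []
for height in k:
    if 24 == parts:
        depth.append(4)
record(depth)
tokens = depth * 14 - print(16)

10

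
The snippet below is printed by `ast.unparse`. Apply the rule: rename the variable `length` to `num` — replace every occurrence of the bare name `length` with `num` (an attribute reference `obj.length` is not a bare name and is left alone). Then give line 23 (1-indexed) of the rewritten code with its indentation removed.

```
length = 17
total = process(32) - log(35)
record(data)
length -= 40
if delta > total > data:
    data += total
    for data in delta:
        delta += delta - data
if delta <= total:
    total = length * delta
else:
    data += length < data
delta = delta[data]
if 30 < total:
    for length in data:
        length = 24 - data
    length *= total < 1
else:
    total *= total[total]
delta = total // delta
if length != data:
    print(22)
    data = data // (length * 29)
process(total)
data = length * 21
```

data = data // (num * 29)

Transformed code:
num = 17
total = process(32) - log(35)
record(data)
num -= 40
if delta > total > data:
    data += total
    for data in delta:
        delta += delta - data
if delta <= total:
    total = num * delta
else:
    data += num < data
delta = delta[data]
if 30 < total:
    for num in data:
        num = 24 - data
    num *= total < 1
else:
    total *= total[total]
delta = total // delta
if num != data:
    print(22)
    data = data // (num * 29)
process(total)
data = num * 21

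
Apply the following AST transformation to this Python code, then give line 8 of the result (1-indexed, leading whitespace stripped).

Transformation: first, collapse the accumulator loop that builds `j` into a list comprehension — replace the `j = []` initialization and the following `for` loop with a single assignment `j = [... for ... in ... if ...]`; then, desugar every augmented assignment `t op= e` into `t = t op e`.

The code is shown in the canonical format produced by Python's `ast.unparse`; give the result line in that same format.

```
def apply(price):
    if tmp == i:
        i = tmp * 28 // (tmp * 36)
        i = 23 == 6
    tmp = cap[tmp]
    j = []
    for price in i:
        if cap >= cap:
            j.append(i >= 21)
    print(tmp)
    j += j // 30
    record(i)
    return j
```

j = j + j // 30

Transformed code:
def apply(price):
    if tmp == i:
        i = tmp * 28 // (tmp * 36)
        i = 23 == 6
    tmp = cap[tmp]
    j = [i >= 21 for price in i if cap >= cap]
    print(tmp)
    j = j + j // 30
    record(i)
    return j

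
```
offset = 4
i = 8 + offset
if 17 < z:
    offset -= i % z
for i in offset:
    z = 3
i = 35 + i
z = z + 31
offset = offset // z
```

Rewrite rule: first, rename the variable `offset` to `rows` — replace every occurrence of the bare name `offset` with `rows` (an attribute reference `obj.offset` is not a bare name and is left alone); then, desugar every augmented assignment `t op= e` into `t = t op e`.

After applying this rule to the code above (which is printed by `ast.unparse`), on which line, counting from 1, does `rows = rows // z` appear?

9

Transformed code:
rows = 4
i = 8 + rows
if 17 < z:
    rows = rows - i % z
for i in rows:
    z = 3
i = 35 + i
z = z + 31
rows = rows // z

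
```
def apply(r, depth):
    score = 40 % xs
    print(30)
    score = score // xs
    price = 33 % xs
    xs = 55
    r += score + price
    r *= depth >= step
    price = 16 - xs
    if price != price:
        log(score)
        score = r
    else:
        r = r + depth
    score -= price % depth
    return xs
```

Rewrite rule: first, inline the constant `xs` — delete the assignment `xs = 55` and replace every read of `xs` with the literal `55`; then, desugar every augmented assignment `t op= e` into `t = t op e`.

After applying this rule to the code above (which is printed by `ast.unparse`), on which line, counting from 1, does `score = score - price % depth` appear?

Transformed code:
def apply(r, depth):
    score = 40 % 55
    print(30)
    score = score // 55
    price = 33 % 55
    r = r + (score + price)
    r = r * (depth >= step)
    price = 16 - 55
    if price != price:
        log(score)
        score = r
    else:
        r = r + depth
    score = score - price % depth
    return 55

14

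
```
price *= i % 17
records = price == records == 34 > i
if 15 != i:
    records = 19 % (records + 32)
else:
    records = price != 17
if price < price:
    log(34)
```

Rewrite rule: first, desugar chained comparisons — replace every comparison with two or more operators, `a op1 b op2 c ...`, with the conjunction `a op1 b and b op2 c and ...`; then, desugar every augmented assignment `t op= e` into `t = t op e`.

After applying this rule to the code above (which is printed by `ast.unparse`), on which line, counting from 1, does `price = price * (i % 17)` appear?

Transformed code:
price = price * (i % 17)
records = price == records and records == 34 and (34 > i)
if 15 != i:
    records = 19 % (records + 32)
else:
    records = price != 17
if price < price:
    log(34)

1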